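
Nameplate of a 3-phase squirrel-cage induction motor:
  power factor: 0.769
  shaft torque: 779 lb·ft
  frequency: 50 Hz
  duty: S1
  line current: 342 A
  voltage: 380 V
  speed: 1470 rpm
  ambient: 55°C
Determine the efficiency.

τ = 779 lb·ft × 1.356 = 1056 N·m
ω = 2π × 1470/60 = 153.9 rad/s; P_out = τω = 1056 × 153.9 = 162518 W
P_in = √3·V_L·I_L·cosφ = 1.732 × 380 × 342 × 0.769 = 173095 W
η = P_out / P_in = 162518 / 173095 = 0.939 = 93.9%

93.9 %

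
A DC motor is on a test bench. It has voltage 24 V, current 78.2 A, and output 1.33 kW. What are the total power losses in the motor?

P_in = V·I = 24×78.2 = 1877 W
P_out = 1330 W
Losses = P_in − P_out = 1877 − 1330 = 547 W

547 W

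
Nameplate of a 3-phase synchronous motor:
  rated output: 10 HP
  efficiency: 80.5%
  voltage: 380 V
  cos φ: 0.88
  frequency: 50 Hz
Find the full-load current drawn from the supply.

P_out = 10 × 746 = 7460 W
P_in = P_out / η = 7460 / 0.805 = 9267 W
I_L = P_in / (√3·V_L·cosφ) = 9267 / (1.732 × 380 × 0.88) = 16 A

16 A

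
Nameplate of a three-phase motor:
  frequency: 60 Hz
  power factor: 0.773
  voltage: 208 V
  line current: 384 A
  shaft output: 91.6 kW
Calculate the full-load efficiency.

85.7 %

P_out = 91.6 kW = 91600 W
P_in = √3·V_L·I_L·cosφ = 1.732 × 208 × 384 × 0.773 = 106936 W
η = P_out / P_in = 91600 / 106936 = 0.857 = 85.7%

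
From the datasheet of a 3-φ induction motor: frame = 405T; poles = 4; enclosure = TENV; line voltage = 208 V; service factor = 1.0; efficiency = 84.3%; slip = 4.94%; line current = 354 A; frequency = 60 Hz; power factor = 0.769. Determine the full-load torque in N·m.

461 N·m

P_in = √3·V·I·cosφ = 1.732 × 208 × 354 × 0.769 = 98071 W
P_out = η·P_in = 0.843 × 98071 = 82674 W
n_s = 120×60/4 = 1800 rpm; n = 1800×(1−0.0494) = 1711 rpm
ω = 2π×1711/60 = 179.2 rad/s
τ = P_out/ω = 82674/179.2 = 461 N·m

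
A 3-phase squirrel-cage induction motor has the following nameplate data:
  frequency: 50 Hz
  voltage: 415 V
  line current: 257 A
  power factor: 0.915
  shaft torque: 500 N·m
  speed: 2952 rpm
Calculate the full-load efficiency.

ω = 2π × 2952/60 = 309.1 rad/s; P_out = τω = 500 × 309.1 = 154550 W
P_in = √3·V_L·I_L·cosφ = 1.732 × 415 × 257 × 0.915 = 169025 W
η = P_out / P_in = 154550 / 169025 = 0.914 = 91.4%

91.4 %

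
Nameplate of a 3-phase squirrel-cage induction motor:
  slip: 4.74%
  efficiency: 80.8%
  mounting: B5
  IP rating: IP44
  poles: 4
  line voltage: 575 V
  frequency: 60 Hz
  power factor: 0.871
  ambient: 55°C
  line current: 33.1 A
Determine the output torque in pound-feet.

P_in = √3·V·I·cosφ = 1.732 × 575 × 33.1 × 0.871 = 28712 W
P_out = η·P_in = 0.808 × 28712 = 23199 W
n_s = 120×60/4 = 1800 rpm; n = 1800×(1−0.0474) = 1715 rpm
ω = 2π×1715/60 = 179.6 rad/s
τ = P_out/ω = 23199/179.6 = 129.2 N·m
In lb·ft: 129.2/1.356 = 95.3 lb·ft

95.3 lb·ft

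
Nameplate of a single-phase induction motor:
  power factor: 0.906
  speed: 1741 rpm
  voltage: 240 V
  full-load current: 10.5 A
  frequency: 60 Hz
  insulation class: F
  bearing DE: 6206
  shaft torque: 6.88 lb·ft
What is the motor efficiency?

τ = 6.88 lb·ft × 1.356 = 9.329 N·m
ω = 2π × 1741/60 = 182.3 rad/s; P_out = τω = 9.329 × 182.3 = 1701 W
P_in = V·I·cosφ = 240 × 10.5 × 0.906 = 2283 W
η = P_out / P_in = 1701 / 2283 = 0.745 = 74.5%

74.5 %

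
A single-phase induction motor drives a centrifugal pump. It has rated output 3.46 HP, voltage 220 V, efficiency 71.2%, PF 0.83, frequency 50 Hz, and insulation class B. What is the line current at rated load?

19.9 A

P_out = 3.46 × 746 = 2581 W
P_in = P_out / η = 2581 / 0.712 = 3625 W
I = P_in / (V·cosφ) = 3625 / (220 × 0.83) = 19.9 A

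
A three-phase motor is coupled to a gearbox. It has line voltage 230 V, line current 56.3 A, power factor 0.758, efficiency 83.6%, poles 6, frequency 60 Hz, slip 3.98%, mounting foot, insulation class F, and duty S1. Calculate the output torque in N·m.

118 N·m

P_in = √3·V·I·cosφ = 1.732 × 230 × 56.3 × 0.758 = 17000 W
P_out = η·P_in = 0.836 × 17000 = 14212 W
n_s = 120×60/6 = 1200 rpm; n = 1200×(1−0.0398) = 1152 rpm
ω = 2π×1152/60 = 120.6 rad/s
τ = P_out/ω = 14212/120.6 = 118 N·m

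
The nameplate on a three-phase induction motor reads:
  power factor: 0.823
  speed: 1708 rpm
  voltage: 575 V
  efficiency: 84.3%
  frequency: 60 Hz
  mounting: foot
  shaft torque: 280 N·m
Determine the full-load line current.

ω = 2π×1708/60 = 178.9 rad/s; P_out = τω = 280 × 178.9 = 50092 W
P_in = P_out / η = 50092 / 0.843 = 59421 W
I_L = P_in / (√3·V_L·cosφ) = 59421 / (1.732 × 575 × 0.823) = 72.5 A

72.5 A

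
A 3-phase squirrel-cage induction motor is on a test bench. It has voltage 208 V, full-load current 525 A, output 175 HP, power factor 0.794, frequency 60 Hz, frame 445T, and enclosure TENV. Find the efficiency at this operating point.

86.9 %

P_out = 175 × 746 = 130550 W
P_in = √3·V_L·I_L·cosφ = 1.732 × 208 × 525 × 0.794 = 150173 W
η = P_out / P_in = 130550 / 150173 = 0.869 = 86.9%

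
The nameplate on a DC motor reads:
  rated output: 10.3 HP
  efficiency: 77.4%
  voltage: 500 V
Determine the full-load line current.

19.9 A

P_out = 10.3 × 746 = 7684 W
P_in = P_out / η = 7684 / 0.774 = 9928 W
I = P_in / V = 9928 / 500 = 19.9 A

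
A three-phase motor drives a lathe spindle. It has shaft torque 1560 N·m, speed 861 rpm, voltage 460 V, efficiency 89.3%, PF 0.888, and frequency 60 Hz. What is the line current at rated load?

ω = 2π×861/60 = 90.16 rad/s; P_out = τω = 1560 × 90.16 = 140650 W
P_in = P_out / η = 140650 / 0.893 = 157503 W
I_L = P_in / (√3·V_L·cosφ) = 157503 / (1.732 × 460 × 0.888) = 223 A

223 A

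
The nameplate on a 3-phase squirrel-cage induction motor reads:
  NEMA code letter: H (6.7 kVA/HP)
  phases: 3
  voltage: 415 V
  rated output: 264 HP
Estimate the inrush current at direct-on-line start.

2460 A

S_LR = 6.7 × 264 = 1768.8 kVA
I_LR = S_LR/(√3·V_L) = 1768800/(1.732×415) = 2460 A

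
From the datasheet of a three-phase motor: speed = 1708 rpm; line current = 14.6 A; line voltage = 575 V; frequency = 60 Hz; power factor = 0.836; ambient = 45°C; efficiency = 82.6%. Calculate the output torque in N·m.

56.1 N·m

P_in = √3·V·I·cosφ = 1.732 × 575 × 14.6 × 0.836 = 12156 W
P_out = η·P_in = 0.826 × 12156 = 10041 W
n = 1708 rpm
ω = 2π×1708/60 = 178.9 rad/s
τ = P_out/ω = 10041/178.9 = 56.1 N·m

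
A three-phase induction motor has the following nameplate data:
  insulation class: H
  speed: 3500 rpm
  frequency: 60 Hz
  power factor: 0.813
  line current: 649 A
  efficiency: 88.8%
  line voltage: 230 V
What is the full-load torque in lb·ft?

376 lb·ft

P_in = √3·V·I·cosφ = 1.732 × 230 × 649 × 0.813 = 210189 W
P_out = η·P_in = 0.888 × 210189 = 186648 W
n = 3500 rpm
ω = 2π×3500/60 = 366.5 rad/s
τ = P_out/ω = 186648/366.5 = 509.3 N·m
In lb·ft: 509.3/1.356 = 376 lb·ft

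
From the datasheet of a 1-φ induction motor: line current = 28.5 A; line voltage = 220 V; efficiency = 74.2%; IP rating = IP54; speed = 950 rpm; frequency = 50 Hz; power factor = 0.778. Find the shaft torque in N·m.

P_in = V·I·cosφ = 220 × 28.5 × 0.778 = 4878 W
P_out = η·P_in = 0.742 × 4878 = 3619 W
n = 950 rpm
ω = 2π×950/60 = 99.48 rad/s
τ = P_out/ω = 3619/99.48 = 36.4 N·m

36.4 N·m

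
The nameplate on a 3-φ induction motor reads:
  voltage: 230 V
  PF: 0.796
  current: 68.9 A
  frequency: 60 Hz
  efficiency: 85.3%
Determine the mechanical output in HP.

25 HP

P_in = √3·V·I·cosφ = 1.732 × 230 × 68.9 × 0.796 = 21848 W
P_out = η·P_in = 0.853 × 21848 = 18636 W
= 18636/746 = 25 HP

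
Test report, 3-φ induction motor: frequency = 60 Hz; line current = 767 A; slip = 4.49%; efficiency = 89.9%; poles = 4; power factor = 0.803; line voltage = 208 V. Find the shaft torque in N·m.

1110 N·m

P_in = √3·V·I·cosφ = 1.732 × 208 × 767 × 0.803 = 221882 W
P_out = η·P_in = 0.899 × 221882 = 199472 W
n_s = 120×60/4 = 1800 rpm; n = 1800×(1−0.0449) = 1719 rpm
ω = 2π×1719/60 = 180 rad/s
τ = P_out/ω = 199472/180 = 1110 N·m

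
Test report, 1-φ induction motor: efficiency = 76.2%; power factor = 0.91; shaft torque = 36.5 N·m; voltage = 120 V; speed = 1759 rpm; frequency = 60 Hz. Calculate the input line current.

80.8 A

ω = 2π×1759/60 = 184.2 rad/s; P_out = τω = 36.5 × 184.2 = 6723 W
P_in = P_out / η = 6723 / 0.762 = 8823 W
I = P_in / (V·cosφ) = 8823 / (120 × 0.91) = 80.8 A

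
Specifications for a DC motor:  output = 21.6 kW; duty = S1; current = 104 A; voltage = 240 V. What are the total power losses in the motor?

P_in = V·I = 240×104 = 24960 W
P_out = 21600 W
Losses = P_in − P_out = 24960 − 21600 = 3360 W

3.36 kW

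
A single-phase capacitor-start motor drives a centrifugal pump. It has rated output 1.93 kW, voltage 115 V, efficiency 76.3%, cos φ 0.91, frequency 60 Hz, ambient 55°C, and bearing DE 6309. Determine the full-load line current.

24.2 A

P_out = 1.93 kW = 1930 W
P_in = P_out / η = 1930 / 0.763 = 2529 W
I = P_in / (V·cosφ) = 2529 / (115 × 0.91) = 24.2 A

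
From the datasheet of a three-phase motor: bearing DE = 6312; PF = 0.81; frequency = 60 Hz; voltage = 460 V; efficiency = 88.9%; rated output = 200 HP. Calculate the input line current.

260 A

P_out = 200 × 746 = 149200 W
P_in = P_out / η = 149200 / 0.889 = 167829 W
I_L = P_in / (√3·V_L·cosφ) = 167829 / (1.732 × 460 × 0.81) = 260 A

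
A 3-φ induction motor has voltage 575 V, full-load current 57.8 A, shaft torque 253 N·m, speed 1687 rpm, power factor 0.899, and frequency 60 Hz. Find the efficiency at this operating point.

86.4 %

ω = 2π × 1687/60 = 176.7 rad/s; P_out = τω = 253 × 176.7 = 44705 W
P_in = √3·V_L·I_L·cosφ = 1.732 × 575 × 57.8 × 0.899 = 51749 W
η = P_out / P_in = 44705 / 51749 = 0.864 = 86.4%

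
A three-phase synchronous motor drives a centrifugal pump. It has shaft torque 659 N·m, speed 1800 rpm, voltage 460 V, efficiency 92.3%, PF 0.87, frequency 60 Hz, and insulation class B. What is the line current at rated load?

ω = 2π×1800/60 = 188.5 rad/s; P_out = τω = 659 × 188.5 = 124222 W
P_in = P_out / η = 124222 / 0.923 = 134585 W
I_L = P_in / (√3·V_L·cosφ) = 134585 / (1.732 × 460 × 0.87) = 194 A

194 A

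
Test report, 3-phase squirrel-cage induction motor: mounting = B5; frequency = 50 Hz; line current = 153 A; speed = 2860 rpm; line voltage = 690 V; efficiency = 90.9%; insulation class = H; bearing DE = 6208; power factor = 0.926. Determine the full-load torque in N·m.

P_in = √3·V·I·cosφ = 1.732 × 690 × 153 × 0.926 = 169317 W
P_out = η·P_in = 0.909 × 169317 = 153909 W
n = 2860 rpm
ω = 2π×2860/60 = 299.5 rad/s
τ = P_out/ω = 153909/299.5 = 514 N·m

514 N·m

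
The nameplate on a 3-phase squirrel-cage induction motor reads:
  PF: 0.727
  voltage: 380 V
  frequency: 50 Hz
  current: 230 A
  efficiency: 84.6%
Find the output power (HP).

125 HP

P_in = √3·V·I·cosφ = 1.732 × 380 × 230 × 0.727 = 110051 W
P_out = η·P_in = 0.846 × 110051 = 93103 W
= 93103/746 = 125 HP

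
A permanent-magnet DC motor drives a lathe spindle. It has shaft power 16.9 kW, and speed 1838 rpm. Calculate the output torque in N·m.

ω = 2π × 1838/60 = 192.5 rad/s
τ = P/ω = 16900/192.5 = 87.8 N·m

87.8 N·m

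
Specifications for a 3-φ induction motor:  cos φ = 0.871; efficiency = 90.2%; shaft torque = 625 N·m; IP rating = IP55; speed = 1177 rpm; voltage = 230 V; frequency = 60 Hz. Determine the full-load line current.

ω = 2π×1177/60 = 123.3 rad/s; P_out = τω = 625 × 123.3 = 77063 W
P_in = P_out / η = 77063 / 0.902 = 85436 W
I_L = P_in / (√3·V_L·cosφ) = 85436 / (1.732 × 230 × 0.871) = 246 A

246 A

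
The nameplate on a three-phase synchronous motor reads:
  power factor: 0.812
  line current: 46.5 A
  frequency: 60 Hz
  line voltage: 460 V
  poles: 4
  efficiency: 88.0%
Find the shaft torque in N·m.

P_in = √3·V·I·cosφ = 1.732 × 460 × 46.5 × 0.812 = 30083 W
P_out = η·P_in = 0.88 × 30083 = 26473 W
n = n_s = 120×60/4 = 1800 rpm (synchronous)
ω = 2π×1800/60 = 188.5 rad/s
τ = P_out/ω = 26473/188.5 = 140 N·m

140 N·m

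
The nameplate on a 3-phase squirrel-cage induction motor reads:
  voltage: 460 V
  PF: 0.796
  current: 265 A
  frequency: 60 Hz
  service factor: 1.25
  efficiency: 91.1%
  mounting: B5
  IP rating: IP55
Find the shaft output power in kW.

153 kW

P_in = √3·V·I·cosφ = 1.732 × 460 × 265 × 0.796 = 168060 W
P_out = η·P_in = 0.911 × 168060 = 153103 W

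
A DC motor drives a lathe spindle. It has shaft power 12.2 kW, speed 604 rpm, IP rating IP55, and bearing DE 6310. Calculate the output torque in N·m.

193 N·m

ω = 2π × 604/60 = 63.25 rad/s
τ = P/ω = 12200/63.25 = 193 N·m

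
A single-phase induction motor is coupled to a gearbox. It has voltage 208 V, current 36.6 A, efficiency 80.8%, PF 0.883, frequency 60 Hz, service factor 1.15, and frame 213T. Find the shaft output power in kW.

P_in = V·I·cosφ = 208 × 36.6 × 0.883 = 6722 W
P_out = η·P_in = 0.808 × 6722 = 5431 W

5.43 kW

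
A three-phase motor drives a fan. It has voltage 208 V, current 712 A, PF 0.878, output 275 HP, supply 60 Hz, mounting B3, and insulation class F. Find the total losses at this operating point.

20.1 kW

P_in = √3·V·I·cosφ = 1.732×208×712×0.878 = 225209 W
P_out = 275×746 = 205150 W
Losses = P_in − P_out = 225209 − 205150 = 20059 W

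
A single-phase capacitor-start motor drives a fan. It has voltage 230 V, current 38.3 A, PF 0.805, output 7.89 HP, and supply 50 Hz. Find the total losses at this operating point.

1210 W

P_in = V·I·cosφ = 230×38.3×0.805 = 7091 W
P_out = 7.89×746 = 5886 W
Losses = P_in − P_out = 7091 − 5886 = 1205 W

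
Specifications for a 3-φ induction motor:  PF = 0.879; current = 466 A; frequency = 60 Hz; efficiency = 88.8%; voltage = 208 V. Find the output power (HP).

176 HP

P_in = √3·V·I·cosφ = 1.732 × 208 × 466 × 0.879 = 147566 W
P_out = η·P_in = 0.888 × 147566 = 131039 W
= 131039/746 = 176 HP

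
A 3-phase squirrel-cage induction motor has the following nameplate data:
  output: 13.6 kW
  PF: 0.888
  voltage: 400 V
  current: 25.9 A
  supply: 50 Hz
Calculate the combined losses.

2330 W

P_in = √3·V·I·cosφ = 1.732×400×25.9×0.888 = 15934 W
P_out = 13600 W
Losses = P_in − P_out = 15934 − 13600 = 2334 W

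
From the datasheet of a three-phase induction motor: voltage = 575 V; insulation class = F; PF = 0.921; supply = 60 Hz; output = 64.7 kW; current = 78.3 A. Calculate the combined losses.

P_in = √3·V·I·cosφ = 1.732×575×78.3×0.921 = 71819 W
P_out = 64700 W
Losses = P_in − P_out = 71819 − 64700 = 7119 W

7.12 kW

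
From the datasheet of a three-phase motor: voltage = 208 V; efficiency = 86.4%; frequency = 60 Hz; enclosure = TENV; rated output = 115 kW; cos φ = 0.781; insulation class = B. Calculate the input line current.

P_out = 115 kW = 115000 W
P_in = P_out / η = 115000 / 0.864 = 133102 W
I_L = P_in / (√3·V_L·cosφ) = 133102 / (1.732 × 208 × 0.781) = 473 A

473 A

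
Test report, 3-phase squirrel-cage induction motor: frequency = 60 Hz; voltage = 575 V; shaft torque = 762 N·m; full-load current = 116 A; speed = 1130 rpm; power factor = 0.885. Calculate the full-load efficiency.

ω = 2π × 1130/60 = 118.3 rad/s; P_out = τω = 762 × 118.3 = 90145 W
P_in = √3·V_L·I_L·cosφ = 1.732 × 575 × 116 × 0.885 = 102239 W
η = P_out / P_in = 90145 / 102239 = 0.882 = 88.2%

88.2 %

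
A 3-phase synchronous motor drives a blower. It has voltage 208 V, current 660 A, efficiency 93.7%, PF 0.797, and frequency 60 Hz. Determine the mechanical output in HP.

P_in = √3·V·I·cosφ = 1.732 × 208 × 660 × 0.797 = 189502 W
P_out = η·P_in = 0.937 × 189502 = 177563 W
= 177563/746 = 238 HP

238 HP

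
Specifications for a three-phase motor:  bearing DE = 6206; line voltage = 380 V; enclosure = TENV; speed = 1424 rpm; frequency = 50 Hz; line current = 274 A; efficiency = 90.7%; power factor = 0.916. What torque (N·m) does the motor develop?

P_in = √3·V·I·cosφ = 1.732 × 380 × 274 × 0.916 = 165188 W
P_out = η·P_in = 0.907 × 165188 = 149826 W
n = 1424 rpm
ω = 2π×1424/60 = 149.1 rad/s
τ = P_out/ω = 149826/149.1 = 1000 N·m

1000 N·m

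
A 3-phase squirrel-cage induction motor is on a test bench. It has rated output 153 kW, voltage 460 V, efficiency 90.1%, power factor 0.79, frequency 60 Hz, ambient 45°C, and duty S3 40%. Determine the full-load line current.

270 A

P_out = 153 kW = 153000 W
P_in = P_out / η = 153000 / 0.901 = 169811 W
I_L = P_in / (√3·V_L·cosφ) = 169811 / (1.732 × 460 × 0.79) = 270 A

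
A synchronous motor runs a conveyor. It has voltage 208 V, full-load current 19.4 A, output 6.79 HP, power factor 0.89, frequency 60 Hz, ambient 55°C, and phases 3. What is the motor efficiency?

P_out = 6.79 × 746 = 5065 W
P_in = √3·V_L·I_L·cosφ = 1.732 × 208 × 19.4 × 0.89 = 6220 W
η = P_out / P_in = 5065 / 6220 = 0.814 = 81.4%

81.4 %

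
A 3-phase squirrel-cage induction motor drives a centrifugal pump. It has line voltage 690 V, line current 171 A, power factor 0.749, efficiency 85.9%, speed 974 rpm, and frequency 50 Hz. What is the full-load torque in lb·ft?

P_in = √3·V·I·cosφ = 1.732 × 690 × 171 × 0.749 = 153065 W
P_out = η·P_in = 0.859 × 153065 = 131483 W
n = 974 rpm
ω = 2π×974/60 = 102 rad/s
τ = P_out/ω = 131483/102 = 1289 N·m
In lb·ft: 1289/1.356 = 951 lb·ft

951 lb·ft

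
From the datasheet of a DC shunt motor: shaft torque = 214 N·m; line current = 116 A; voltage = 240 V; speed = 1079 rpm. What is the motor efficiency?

86.9 %

ω = 2π × 1079/60 = 113 rad/s; P_out = τω = 214 × 113 = 24182 W
P_in = V·I = 240 × 116 = 27840 W
η = P_out / P_in = 24182 / 27840 = 0.869 = 86.9%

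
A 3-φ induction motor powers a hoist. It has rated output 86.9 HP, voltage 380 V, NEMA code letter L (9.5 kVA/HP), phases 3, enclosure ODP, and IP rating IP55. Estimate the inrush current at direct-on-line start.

S_LR = 9.5 × 86.9 = 825.55 kVA
I_LR = S_LR/(√3·V_L) = 825550/(1.732×380) = 1250 A

1250 A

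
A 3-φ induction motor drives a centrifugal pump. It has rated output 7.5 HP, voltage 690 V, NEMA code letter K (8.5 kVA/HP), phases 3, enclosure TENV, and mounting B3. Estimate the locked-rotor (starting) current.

S_LR = 8.5 × 7.5 = 63.75 kVA
I_LR = S_LR/(√3·V_L) = 63750/(1.732×690) = 53.3 A

53.3 A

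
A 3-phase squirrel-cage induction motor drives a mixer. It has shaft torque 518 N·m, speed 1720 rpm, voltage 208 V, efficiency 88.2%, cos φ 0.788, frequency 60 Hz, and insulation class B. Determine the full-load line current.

ω = 2π×1720/60 = 180.1 rad/s; P_out = τω = 518 × 180.1 = 93292 W
P_in = P_out / η = 93292 / 0.882 = 105773 W
I_L = P_in / (√3·V_L·cosφ) = 105773 / (1.732 × 208 × 0.788) = 373 A

373 A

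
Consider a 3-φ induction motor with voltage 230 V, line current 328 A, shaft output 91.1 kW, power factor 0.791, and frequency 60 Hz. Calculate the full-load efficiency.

88.1 %

P_out = 91.1 kW = 91100 W
P_in = √3·V_L·I_L·cosφ = 1.732 × 230 × 328 × 0.791 = 103354 W
η = P_out / P_in = 91100 / 103354 = 0.881 = 88.1%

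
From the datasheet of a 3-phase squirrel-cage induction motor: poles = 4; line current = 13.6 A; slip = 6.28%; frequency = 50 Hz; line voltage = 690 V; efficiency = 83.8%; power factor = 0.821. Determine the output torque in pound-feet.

56 lb·ft

P_in = √3·V·I·cosφ = 1.732 × 690 × 13.6 × 0.821 = 13344 W
P_out = η·P_in = 0.838 × 13344 = 11182 W
n_s = 120×50/4 = 1500 rpm; n = 1500×(1−0.0628) = 1406 rpm
ω = 2π×1406/60 = 147.2 rad/s
τ = P_out/ω = 11182/147.2 = 75.96 N·m
In lb·ft: 75.96/1.356 = 56 lb·ft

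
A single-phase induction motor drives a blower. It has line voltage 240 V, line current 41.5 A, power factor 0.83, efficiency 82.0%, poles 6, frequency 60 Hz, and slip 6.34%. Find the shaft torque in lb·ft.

42.5 lb·ft

P_in = V·I·cosφ = 240 × 41.5 × 0.83 = 8267 W
P_out = η·P_in = 0.82 × 8267 = 6779 W
n_s = 120×60/6 = 1200 rpm; n = 1200×(1−0.0634) = 1124 rpm
ω = 2π×1124/60 = 117.7 rad/s
τ = P_out/ω = 6779/117.7 = 57.6 N·m
In lb·ft: 57.6/1.356 = 42.5 lb·ft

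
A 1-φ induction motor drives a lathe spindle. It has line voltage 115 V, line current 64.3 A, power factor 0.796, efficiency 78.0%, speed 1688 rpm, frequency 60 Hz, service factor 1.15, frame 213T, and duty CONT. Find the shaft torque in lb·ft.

19.2 lb·ft

P_in = V·I·cosφ = 115 × 64.3 × 0.796 = 5886 W
P_out = η·P_in = 0.78 × 5886 = 4591 W
n = 1688 rpm
ω = 2π×1688/60 = 176.8 rad/s
τ = P_out/ω = 4591/176.8 = 25.97 N·m
In lb·ft: 25.97/1.356 = 19.2 lb·ft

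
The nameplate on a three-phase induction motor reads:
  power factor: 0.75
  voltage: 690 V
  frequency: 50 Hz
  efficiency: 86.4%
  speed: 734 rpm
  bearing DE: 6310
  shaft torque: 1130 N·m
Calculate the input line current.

112 A

ω = 2π×734/60 = 76.86 rad/s; P_out = τω = 1130 × 76.86 = 86852 W
P_in = P_out / η = 86852 / 0.864 = 100523 W
I_L = P_in / (√3·V_L·cosφ) = 100523 / (1.732 × 690 × 0.75) = 112 A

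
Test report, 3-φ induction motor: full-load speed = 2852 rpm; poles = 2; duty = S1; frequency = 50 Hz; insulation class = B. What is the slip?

n_s = 120f/p = 120×50/2 = 3000 rpm
s = (n_s − n)/n_s = (3000 − 2852)/3000 = 0.0493

4.93 %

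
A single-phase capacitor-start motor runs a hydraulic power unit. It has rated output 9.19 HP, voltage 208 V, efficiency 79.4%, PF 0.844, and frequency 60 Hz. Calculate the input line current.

P_out = 9.19 × 746 = 6856 W
P_in = P_out / η = 6856 / 0.794 = 8635 W
I = P_in / (V·cosφ) = 8635 / (208 × 0.844) = 49.2 A

49.2 A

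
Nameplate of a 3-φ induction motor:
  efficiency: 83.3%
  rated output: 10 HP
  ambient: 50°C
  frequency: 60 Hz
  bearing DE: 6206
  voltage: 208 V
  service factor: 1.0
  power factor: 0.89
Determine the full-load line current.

27.9 A

P_out = 10 × 746 = 7460 W
P_in = P_out / η = 7460 / 0.833 = 8956 W
I_L = P_in / (√3·V_L·cosφ) = 8956 / (1.732 × 208 × 0.89) = 27.9 A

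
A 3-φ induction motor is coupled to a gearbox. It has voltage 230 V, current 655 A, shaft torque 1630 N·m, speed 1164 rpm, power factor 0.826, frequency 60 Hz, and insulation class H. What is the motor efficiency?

ω = 2π × 1164/60 = 121.9 rad/s; P_out = τω = 1630 × 121.9 = 198697 W
P_in = √3·V_L·I_L·cosφ = 1.732 × 230 × 655 × 0.826 = 215525 W
η = P_out / P_in = 198697 / 215525 = 0.922 = 92.2%

92.2 %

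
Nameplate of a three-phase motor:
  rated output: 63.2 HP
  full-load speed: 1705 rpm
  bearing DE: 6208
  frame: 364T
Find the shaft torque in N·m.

P_out = 63.2 × 746 = 47147 W
ω = 2π × 1705/60 = 178.5 rad/s
τ = P_out/ω = 47147/178.5 = 264 N·m

264 N·m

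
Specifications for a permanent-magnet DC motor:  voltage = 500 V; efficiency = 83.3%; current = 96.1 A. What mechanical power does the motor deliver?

40 kW

P_in = V·I = 500 × 96.1 = 48050 W
P_out = η·P_in = 0.833 × 48050 = 40026 W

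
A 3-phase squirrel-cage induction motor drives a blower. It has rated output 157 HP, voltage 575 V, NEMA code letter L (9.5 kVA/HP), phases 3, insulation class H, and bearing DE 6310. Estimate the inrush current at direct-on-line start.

S_LR = 9.5 × 157 = 1491.5 kVA
I_LR = S_LR/(√3·V_L) = 1491500/(1.732×575) = 1500 A

1500 A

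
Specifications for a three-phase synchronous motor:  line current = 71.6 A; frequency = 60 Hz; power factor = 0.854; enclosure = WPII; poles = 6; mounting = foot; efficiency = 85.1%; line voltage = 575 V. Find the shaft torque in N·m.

P_in = √3·V·I·cosφ = 1.732 × 575 × 71.6 × 0.854 = 60896 W
P_out = η·P_in = 0.851 × 60896 = 51822 W
n = n_s = 120×60/6 = 1200 rpm (synchronous)
ω = 2π×1200/60 = 125.7 rad/s
τ = P_out/ω = 51822/125.7 = 412 N·m

412 N·m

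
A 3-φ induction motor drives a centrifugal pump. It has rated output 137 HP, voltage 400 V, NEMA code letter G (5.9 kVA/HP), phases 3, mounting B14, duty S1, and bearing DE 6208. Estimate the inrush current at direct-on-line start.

S_LR = 5.9 × 137 = 808.3 kVA
I_LR = S_LR/(√3·V_L) = 808300/(1.732×400) = 1170 A

1170 A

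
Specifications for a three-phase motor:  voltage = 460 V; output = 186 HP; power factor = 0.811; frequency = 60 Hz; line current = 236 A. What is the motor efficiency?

91.0 %

P_out = 186 × 746 = 138756 W
P_in = √3·V_L·I_L·cosφ = 1.732 × 460 × 236 × 0.811 = 152489 W
η = P_out / P_in = 138756 / 152489 = 0.910 = 91.0%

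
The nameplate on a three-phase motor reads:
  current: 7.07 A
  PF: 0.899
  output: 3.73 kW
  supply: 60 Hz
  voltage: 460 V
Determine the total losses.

1.33 kW

P_in = √3·V·I·cosφ = 1.732×460×7.07×0.899 = 5064 W
P_out = 3730 W
Losses = P_in − P_out = 5064 − 3730 = 1334 W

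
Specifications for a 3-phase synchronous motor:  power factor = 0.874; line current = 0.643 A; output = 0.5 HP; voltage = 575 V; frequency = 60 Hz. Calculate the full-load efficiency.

P_out = 0.5 × 746 = 373 W
P_in = √3·V_L·I_L·cosφ = 1.732 × 575 × 0.643 × 0.874 = 560 W
η = P_out / P_in = 373 / 560 = 0.666 = 66.6%

66.6 %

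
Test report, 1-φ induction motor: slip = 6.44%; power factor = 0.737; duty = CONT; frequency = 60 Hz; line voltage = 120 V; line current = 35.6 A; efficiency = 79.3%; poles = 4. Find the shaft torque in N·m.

14.2 N·m

P_in = V·I·cosφ = 120 × 35.6 × 0.737 = 3148 W
P_out = η·P_in = 0.793 × 3148 = 2496 W
n_s = 120×60/4 = 1800 rpm; n = 1800×(1−0.0644) = 1684 rpm
ω = 2π×1684/60 = 176.3 rad/s
τ = P_out/ω = 2496/176.3 = 14.2 N·m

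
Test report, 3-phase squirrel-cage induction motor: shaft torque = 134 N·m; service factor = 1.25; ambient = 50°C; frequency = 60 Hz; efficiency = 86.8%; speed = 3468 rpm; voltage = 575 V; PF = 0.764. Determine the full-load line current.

ω = 2π×3468/60 = 363.2 rad/s; P_out = τω = 134 × 363.2 = 48669 W
P_in = P_out / η = 48669 / 0.868 = 56070 W
I_L = P_in / (√3·V_L·cosφ) = 56070 / (1.732 × 575 × 0.764) = 73.7 A

73.7 A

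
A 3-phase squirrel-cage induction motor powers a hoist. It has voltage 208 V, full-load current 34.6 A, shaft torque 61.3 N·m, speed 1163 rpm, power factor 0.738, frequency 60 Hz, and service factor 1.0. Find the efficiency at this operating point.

81.2 %

ω = 2π × 1163/60 = 121.8 rad/s; P_out = τω = 61.3 × 121.8 = 7466 W
P_in = √3·V_L·I_L·cosφ = 1.732 × 208 × 34.6 × 0.738 = 9199 W
η = P_out / P_in = 7466 / 9199 = 0.812 = 81.2%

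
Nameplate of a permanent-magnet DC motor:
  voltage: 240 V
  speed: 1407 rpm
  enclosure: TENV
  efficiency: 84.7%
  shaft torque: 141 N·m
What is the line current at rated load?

ω = 2π×1407/60 = 147.3 rad/s; P_out = τω = 141 × 147.3 = 20769 W
P_in = P_out / η = 20769 / 0.847 = 24521 W
I = P_in / V = 24521 / 240 = 102 A

102 A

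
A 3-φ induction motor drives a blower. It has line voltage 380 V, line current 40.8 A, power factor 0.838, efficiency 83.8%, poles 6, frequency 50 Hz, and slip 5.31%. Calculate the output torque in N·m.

P_in = √3·V·I·cosφ = 1.732 × 380 × 40.8 × 0.838 = 22503 W
P_out = η·P_in = 0.838 × 22503 = 18858 W
n_s = 120×50/6 = 1000 rpm; n = 1000×(1−0.0531) = 947 rpm
ω = 2π×947/60 = 99.17 rad/s
τ = P_out/ω = 18858/99.17 = 190 N·m

190 N·m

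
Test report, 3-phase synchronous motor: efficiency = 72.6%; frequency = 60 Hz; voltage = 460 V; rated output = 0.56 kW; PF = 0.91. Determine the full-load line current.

P_out = 0.56 kW = 560 W
P_in = P_out / η = 560 / 0.726 = 771 W
I_L = P_in / (√3·V_L·cosφ) = 771 / (1.732 × 460 × 0.91) = 1.06 A

1.06 A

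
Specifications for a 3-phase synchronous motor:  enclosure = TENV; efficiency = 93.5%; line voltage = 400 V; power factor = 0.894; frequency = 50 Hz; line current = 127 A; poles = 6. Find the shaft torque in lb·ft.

518 lb·ft

P_in = √3·V·I·cosφ = 1.732 × 400 × 127 × 0.894 = 78659 W
P_out = η·P_in = 0.935 × 78659 = 73546 W
n = n_s = 120×50/6 = 1000 rpm (synchronous)
ω = 2π×1000/60 = 104.7 rad/s
τ = P_out/ω = 73546/104.7 = 702.4 N·m
In lb·ft: 702.4/1.356 = 518 lb·ft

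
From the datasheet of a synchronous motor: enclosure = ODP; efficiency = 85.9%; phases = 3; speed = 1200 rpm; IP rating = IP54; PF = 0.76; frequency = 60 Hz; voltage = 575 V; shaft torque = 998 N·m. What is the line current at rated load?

ω = 2π×1200/60 = 125.7 rad/s; P_out = τω = 998 × 125.7 = 125449 W
P_in = P_out / η = 125449 / 0.859 = 146041 W
I_L = P_in / (√3·V_L·cosφ) = 146041 / (1.732 × 575 × 0.76) = 193 A

193 A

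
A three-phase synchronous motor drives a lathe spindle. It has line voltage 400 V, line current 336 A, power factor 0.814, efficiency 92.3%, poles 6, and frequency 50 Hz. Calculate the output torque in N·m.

P_in = √3·V·I·cosφ = 1.732 × 400 × 336 × 0.814 = 189484 W
P_out = η·P_in = 0.923 × 189484 = 174894 W
n = n_s = 120×50/6 = 1000 rpm (synchronous)
ω = 2π×1000/60 = 104.7 rad/s
τ = P_out/ω = 174894/104.7 = 1670 N·m

1670 N·m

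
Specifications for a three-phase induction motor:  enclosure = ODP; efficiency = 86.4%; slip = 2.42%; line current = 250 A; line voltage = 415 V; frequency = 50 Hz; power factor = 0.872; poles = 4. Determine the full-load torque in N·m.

P_in = √3·V·I·cosφ = 1.732 × 415 × 250 × 0.872 = 156694 W
P_out = η·P_in = 0.864 × 156694 = 135384 W
n_s = 120×50/4 = 1500 rpm; n = 1500×(1−0.0242) = 1464 rpm
ω = 2π×1464/60 = 153.3 rad/s
τ = P_out/ω = 135384/153.3 = 883 N·m

883 N·m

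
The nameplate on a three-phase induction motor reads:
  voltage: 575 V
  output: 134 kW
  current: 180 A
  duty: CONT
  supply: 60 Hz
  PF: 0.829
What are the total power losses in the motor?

14600 W

P_in = √3·V·I·cosφ = 1.732×575×180×0.829 = 148608 W
P_out = 134000 W
Losses = P_in − P_out = 148608 − 134000 = 14608 W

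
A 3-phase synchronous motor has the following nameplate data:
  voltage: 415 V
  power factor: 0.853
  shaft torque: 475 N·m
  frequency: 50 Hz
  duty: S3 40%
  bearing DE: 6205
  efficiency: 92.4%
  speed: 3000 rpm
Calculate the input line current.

263 A

ω = 2π×3000/60 = 314.2 rad/s; P_out = τω = 475 × 314.2 = 149245 W
P_in = P_out / η = 149245 / 0.924 = 161521 W
I_L = P_in / (√3·V_L·cosφ) = 161521 / (1.732 × 415 × 0.853) = 263 A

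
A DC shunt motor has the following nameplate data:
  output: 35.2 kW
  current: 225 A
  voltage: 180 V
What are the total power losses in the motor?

5300 W

P_in = V·I = 180×225 = 40500 W
P_out = 35200 W
Losses = P_in − P_out = 40500 − 35200 = 5300 W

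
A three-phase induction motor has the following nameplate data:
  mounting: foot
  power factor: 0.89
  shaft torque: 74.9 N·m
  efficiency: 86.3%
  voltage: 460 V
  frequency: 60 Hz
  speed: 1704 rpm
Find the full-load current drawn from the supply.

21.8 A

ω = 2π×1704/60 = 178.4 rad/s; P_out = τω = 74.9 × 178.4 = 13362 W
P_in = P_out / η = 13362 / 0.863 = 15483 W
I_L = P_in / (√3·V_L·cosφ) = 15483 / (1.732 × 460 × 0.89) = 21.8 A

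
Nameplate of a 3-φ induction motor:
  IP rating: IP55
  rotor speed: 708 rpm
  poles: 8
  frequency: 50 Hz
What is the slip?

5.60 %

n_s = 120f/p = 120×50/8 = 750 rpm
s = (n_s − n)/n_s = (750 − 708)/750 = 0.0560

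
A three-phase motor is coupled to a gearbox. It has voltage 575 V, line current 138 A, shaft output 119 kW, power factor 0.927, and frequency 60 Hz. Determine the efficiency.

93.4 %

P_out = 119 kW = 119000 W
P_in = √3·V_L·I_L·cosφ = 1.732 × 575 × 138 × 0.927 = 127402 W
η = P_out / P_in = 119000 / 127402 = 0.934 = 93.4%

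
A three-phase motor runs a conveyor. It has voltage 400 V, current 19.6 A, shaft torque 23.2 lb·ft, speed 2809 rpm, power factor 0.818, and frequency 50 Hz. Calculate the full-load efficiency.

83.3 %

τ = 23.2 lb·ft × 1.356 = 31.46 N·m
ω = 2π × 2809/60 = 294.2 rad/s; P_out = τω = 31.46 × 294.2 = 9256 W
P_in = √3·V_L·I_L·cosφ = 1.732 × 400 × 19.6 × 0.818 = 11108 W
η = P_out / P_in = 9256 / 11108 = 0.833 = 83.3%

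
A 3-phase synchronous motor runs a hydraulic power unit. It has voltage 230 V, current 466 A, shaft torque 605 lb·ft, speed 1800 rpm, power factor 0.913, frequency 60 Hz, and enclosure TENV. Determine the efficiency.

91.2 %

τ = 605 lb·ft × 1.356 = 820.4 N·m
ω = 2π × 1800/60 = 188.5 rad/s; P_out = τω = 820.4 × 188.5 = 154645 W
P_in = √3·V_L·I_L·cosφ = 1.732 × 230 × 466 × 0.913 = 169485 W
η = P_out / P_in = 154645 / 169485 = 0.912 = 91.2%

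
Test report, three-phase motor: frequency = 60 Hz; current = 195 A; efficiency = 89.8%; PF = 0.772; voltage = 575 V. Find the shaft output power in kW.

P_in = √3·V·I·cosφ = 1.732 × 575 × 195 × 0.772 = 149923 W
P_out = η·P_in = 0.898 × 149923 = 134631 W

135 kW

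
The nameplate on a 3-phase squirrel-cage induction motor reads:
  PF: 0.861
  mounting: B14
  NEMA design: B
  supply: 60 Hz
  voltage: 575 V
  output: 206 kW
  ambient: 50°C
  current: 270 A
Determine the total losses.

P_in = √3·V·I·cosφ = 1.732×575×270×0.861 = 231517 W
P_out = 206000 W
Losses = P_in − P_out = 231517 − 206000 = 25517 W

25.5 kW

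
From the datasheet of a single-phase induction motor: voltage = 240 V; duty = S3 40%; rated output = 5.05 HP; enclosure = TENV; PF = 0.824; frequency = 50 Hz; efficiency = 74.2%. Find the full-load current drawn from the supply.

P_out = 5.05 × 746 = 3767 W
P_in = P_out / η = 3767 / 0.742 = 5077 W
I = P_in / (V·cosφ) = 5077 / (240 × 0.824) = 25.7 A

25.7 A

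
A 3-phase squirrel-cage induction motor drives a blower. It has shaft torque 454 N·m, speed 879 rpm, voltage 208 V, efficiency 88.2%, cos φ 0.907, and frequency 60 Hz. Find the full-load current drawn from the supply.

ω = 2π×879/60 = 92.05 rad/s; P_out = τω = 454 × 92.05 = 41791 W
P_in = P_out / η = 41791 / 0.882 = 47382 W
I_L = P_in / (√3·V_L·cosφ) = 47382 / (1.732 × 208 × 0.907) = 145 A

145 A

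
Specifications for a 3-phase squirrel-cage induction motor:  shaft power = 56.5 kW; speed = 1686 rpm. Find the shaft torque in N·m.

320 N·m

ω = 2π × 1686/60 = 176.6 rad/s
τ = P/ω = 56500/176.6 = 320 N·m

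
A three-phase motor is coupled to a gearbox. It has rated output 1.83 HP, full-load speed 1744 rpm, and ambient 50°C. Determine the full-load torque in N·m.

7.48 N·m

P_out = 1.83 × 746 = 1365 W
ω = 2π × 1744/60 = 182.6 rad/s
τ = P_out/ω = 1365/182.6 = 7.48 N·m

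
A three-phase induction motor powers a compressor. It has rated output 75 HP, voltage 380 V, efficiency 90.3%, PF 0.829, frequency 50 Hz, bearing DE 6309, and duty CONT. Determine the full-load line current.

114 A

P_out = 75 × 746 = 55950 W
P_in = P_out / η = 55950 / 0.903 = 61960 W
I_L = P_in / (√3·V_L·cosφ) = 61960 / (1.732 × 380 × 0.829) = 114 A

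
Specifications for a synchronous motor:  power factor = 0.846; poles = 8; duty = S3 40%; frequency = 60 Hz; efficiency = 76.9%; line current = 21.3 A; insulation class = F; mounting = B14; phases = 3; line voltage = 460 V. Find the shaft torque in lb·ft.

86.4 lb·ft

P_in = √3·V·I·cosφ = 1.732 × 460 × 21.3 × 0.846 = 14357 W
P_out = η·P_in = 0.769 × 14357 = 11041 W
n = n_s = 120×60/8 = 900 rpm (synchronous)
ω = 2π×900/60 = 94.25 rad/s
τ = P_out/ω = 11041/94.25 = 117.1 N·m
In lb·ft: 117.1/1.356 = 86.4 lb·ft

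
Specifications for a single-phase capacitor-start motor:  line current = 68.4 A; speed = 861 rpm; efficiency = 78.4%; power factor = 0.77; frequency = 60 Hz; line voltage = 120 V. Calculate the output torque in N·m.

P_in = V·I·cosφ = 120 × 68.4 × 0.77 = 6320 W
P_out = η·P_in = 0.784 × 6320 = 4955 W
n = 861 rpm
ω = 2π×861/60 = 90.16 rad/s
τ = P_out/ω = 4955/90.16 = 55 N·m

55 N·m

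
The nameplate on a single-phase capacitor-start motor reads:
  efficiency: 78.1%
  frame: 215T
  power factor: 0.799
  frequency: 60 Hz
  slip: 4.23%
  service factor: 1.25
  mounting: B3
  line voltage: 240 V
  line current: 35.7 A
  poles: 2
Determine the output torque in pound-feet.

P_in = V·I·cosφ = 240 × 35.7 × 0.799 = 6846 W
P_out = η·P_in = 0.781 × 6846 = 5347 W
n_s = 120×60/2 = 3600 rpm; n = 3600×(1−0.0423) = 3448 rpm
ω = 2π×3448/60 = 361.1 rad/s
τ = P_out/ω = 5347/361.1 = 14.81 N·m
In lb·ft: 14.81/1.356 = 10.9 lb·ft

10.9 lb·ft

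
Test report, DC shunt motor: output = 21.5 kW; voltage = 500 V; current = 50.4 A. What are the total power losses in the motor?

3700 W

P_in = V·I = 500×50.4 = 25200 W
P_out = 21500 W
Losses = P_in − P_out = 25200 − 21500 = 3700 W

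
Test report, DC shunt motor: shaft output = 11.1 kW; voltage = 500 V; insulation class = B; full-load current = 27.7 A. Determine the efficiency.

80.1 %

P_out = 11.1 kW = 11100 W
P_in = V·I = 500 × 27.7 = 13850 W
η = P_out / P_in = 11100 / 13850 = 0.801 = 80.1%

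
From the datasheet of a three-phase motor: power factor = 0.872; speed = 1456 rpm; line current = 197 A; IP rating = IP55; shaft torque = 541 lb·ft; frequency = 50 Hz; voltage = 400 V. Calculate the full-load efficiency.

94.0 %

τ = 541 lb·ft × 1.356 = 733.6 N·m
ω = 2π × 1456/60 = 152.5 rad/s; P_out = τω = 733.6 × 152.5 = 111874 W
P_in = √3·V_L·I_L·cosφ = 1.732 × 400 × 197 × 0.872 = 119012 W
η = P_out / P_in = 111874 / 119012 = 0.940 = 94.0%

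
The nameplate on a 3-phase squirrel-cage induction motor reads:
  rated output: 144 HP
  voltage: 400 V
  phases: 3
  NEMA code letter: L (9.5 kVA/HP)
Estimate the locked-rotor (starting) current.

S_LR = 9.5 × 144 = 1368 kVA
I_LR = S_LR/(√3·V_L) = 1368000/(1.732×400) = 1970 A

1970 A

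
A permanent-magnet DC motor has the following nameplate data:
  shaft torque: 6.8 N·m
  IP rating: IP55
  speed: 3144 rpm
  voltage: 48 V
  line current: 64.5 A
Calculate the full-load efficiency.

72.3 %

ω = 2π × 3144/60 = 329.2 rad/s; P_out = τω = 6.8 × 329.2 = 2239 W
P_in = V·I = 48 × 64.5 = 3096 W
η = P_out / P_in = 2239 / 3096 = 0.723 = 72.3%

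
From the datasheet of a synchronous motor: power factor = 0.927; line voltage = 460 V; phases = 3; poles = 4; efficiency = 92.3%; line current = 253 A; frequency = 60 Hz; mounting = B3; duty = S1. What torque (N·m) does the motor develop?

915 N·m

P_in = √3·V·I·cosφ = 1.732 × 460 × 253 × 0.927 = 186856 W
P_out = η·P_in = 0.923 × 186856 = 172468 W
n = n_s = 120×60/4 = 1800 rpm (synchronous)
ω = 2π×1800/60 = 188.5 rad/s
τ = P_out/ω = 172468/188.5 = 915 N·m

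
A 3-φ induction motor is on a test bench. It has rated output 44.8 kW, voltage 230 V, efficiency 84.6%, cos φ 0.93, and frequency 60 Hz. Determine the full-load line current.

143 A

P_out = 44.8 kW = 44800 W
P_in = P_out / η = 44800 / 0.846 = 52955 W
I_L = P_in / (√3·V_L·cosφ) = 52955 / (1.732 × 230 × 0.93) = 143 A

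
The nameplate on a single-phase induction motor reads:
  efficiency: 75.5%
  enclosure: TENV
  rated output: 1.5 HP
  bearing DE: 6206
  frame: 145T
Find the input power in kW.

1.48 kW

P_out = 1.5 × 746 = 1119 W
P_in = P_out/η = 1119/0.755 = 1482 W = 1.48 kW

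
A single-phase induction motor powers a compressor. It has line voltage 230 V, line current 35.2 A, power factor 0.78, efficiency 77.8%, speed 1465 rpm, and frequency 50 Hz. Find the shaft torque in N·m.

32 N·m

P_in = V·I·cosφ = 230 × 35.2 × 0.78 = 6315 W
P_out = η·P_in = 0.778 × 6315 = 4913 W
n = 1465 rpm
ω = 2π×1465/60 = 153.4 rad/s
τ = P_out/ω = 4913/153.4 = 32 N·m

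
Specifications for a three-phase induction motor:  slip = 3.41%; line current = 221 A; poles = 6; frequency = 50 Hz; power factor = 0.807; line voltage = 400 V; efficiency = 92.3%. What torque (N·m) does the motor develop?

P_in = √3·V·I·cosφ = 1.732 × 400 × 221 × 0.807 = 123559 W
P_out = η·P_in = 0.923 × 123559 = 114045 W
n_s = 120×50/6 = 1000 rpm; n = 1000×(1−0.0341) = 966 rpm
ω = 2π×966/60 = 101.2 rad/s
τ = P_out/ω = 114045/101.2 = 1130 N·m

1130 N·m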